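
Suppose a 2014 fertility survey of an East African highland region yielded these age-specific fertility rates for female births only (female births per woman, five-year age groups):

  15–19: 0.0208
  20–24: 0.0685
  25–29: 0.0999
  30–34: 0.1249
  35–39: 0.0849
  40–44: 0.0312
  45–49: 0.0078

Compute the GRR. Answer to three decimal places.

2.190

Sum of female ASFRs = 0.0208 + 0.0685 + 0.0999 + 0.1249 + 0.0849 + 0.0312 + 0.0078 = 0.4380
GRR = 5 × 0.4380 = 2.19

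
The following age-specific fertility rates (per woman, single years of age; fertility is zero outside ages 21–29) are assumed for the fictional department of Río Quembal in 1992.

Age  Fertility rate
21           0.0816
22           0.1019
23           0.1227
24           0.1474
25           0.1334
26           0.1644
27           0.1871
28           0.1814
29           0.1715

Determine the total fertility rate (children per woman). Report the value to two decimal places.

Sum of ASFRs = 0.0816 + 0.1019 + 0.1227 + 0.1474 + 0.1334 + 0.1644 + 0.1871 + 0.1814 + 0.1715 = 1.2914
TFR = 1.2914

1.29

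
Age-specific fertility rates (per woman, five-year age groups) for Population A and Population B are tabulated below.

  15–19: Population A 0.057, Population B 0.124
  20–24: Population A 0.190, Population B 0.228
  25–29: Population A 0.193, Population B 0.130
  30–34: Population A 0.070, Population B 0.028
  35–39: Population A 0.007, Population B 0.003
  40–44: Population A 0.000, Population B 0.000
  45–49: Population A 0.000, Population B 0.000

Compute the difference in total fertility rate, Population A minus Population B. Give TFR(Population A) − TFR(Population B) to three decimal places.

0.020

Population A:
  Sum of ASFRs = 0.057 + 0.190 + 0.193 + 0.070 + 0.007 + 0.000 + 0.000 = 0.517
  TFR = 5 × 0.517 = 2.585
Population B:
  Sum of ASFRs = 0.124 + 0.228 + 0.130 + 0.028 + 0.003 + 0.000 + 0.000 = 0.513
  TFR = 5 × 0.513 = 2.565
Difference = 2.585 − 2.565 = 0.02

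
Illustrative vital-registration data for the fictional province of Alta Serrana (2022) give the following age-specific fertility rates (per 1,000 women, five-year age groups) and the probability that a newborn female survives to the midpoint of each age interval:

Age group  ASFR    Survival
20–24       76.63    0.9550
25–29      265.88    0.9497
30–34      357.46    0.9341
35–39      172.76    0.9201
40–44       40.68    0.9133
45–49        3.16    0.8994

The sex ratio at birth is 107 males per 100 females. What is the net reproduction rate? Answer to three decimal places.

Proportion female at birth = 100 / (100 + 107) = 0.48309.
Per-age-group product (5 × ASFR × survival probability):
  20–24: 5 × 76.63/1000 × 0.9550 = 0.36591
  25–29: 5 × 265.88/1000 × 0.9497 = 1.26253
  30–34: 5 × 357.46/1000 × 0.9341 = 1.66952
  35–39: 5 × 172.76/1000 × 0.9201 = 0.79478
  40–44: 5 × 40.68/1000 × 0.9133 = 0.18577
  45–49: 5 × 3.16/1000 × 0.8994 = 0.01421
Sum = 4.29272
NRR = 0.48309 × 4.29272 = 2.07377

2.074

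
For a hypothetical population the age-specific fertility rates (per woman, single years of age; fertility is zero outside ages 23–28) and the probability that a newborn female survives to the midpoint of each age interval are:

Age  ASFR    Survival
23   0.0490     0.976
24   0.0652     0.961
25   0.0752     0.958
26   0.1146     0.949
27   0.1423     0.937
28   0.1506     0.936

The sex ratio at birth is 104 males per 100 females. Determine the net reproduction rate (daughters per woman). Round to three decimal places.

0.277

Proportion female at birth = 100 / (100 + 104) = 0.49020.
Per-age-group product (1 × ASFR × survival probability):
  23: 1 × 0.0490 × 0.976 = 0.04782
  24: 1 × 0.0652 × 0.961 = 0.06266
  25: 1 × 0.0752 × 0.958 = 0.07204
  26: 1 × 0.1146 × 0.949 = 0.10876
  27: 1 × 0.1423 × 0.937 = 0.13334
  28: 1 × 0.1506 × 0.936 = 0.14096
Sum = 0.56558
NRR = 0.49020 × 0.56558 = 0.27725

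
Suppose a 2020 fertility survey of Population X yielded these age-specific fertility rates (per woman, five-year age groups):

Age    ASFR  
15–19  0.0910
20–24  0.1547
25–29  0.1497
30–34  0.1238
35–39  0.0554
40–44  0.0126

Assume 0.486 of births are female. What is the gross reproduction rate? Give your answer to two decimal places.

1.43

Proportion female at birth = 0.486.
Sum of ASFRs = 0.0910 + 0.1547 + 0.1497 + 0.1238 + 0.0554 + 0.0126 = 0.5872
TFR = 5 × 0.5872 = 2.936
GRR = 0.486 × 2.936 = 1.42690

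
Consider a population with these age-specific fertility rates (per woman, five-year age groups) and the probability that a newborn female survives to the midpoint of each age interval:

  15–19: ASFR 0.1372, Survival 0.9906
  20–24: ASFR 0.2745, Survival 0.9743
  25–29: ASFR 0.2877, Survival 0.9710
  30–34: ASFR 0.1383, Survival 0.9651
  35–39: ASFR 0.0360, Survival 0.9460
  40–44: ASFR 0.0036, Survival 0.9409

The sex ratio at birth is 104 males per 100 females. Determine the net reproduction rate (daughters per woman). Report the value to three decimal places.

Proportion female at birth = 100 / (100 + 104) = 0.49020.
Each age group contributes 5 × ASFR × survival:
  15–19: 5 × 0.1372 × 0.9906 = 0.67955
  20–24: 5 × 0.2745 × 0.9743 = 1.33723
  25–29: 5 × 0.2877 × 0.9710 = 1.39678
  30–34: 5 × 0.1383 × 0.9651 = 0.66737
  35–39: 5 × 0.0360 × 0.9460 = 0.17028
  40–44: 5 × 0.0036 × 0.9409 = 0.01694
Sum = 4.26815
NRR = 0.49020 × 4.26815 = 2.09225

2.092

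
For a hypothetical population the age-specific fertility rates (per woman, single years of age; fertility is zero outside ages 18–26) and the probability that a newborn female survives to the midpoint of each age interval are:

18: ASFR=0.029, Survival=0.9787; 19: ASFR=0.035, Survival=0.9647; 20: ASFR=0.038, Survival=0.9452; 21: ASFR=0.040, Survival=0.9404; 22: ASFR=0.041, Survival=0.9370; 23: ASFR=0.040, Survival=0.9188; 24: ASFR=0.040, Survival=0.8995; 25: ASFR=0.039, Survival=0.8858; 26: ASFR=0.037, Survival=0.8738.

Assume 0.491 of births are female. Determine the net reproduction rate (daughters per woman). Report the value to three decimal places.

0.154

Proportion female at birth = 0.491.
Weighting each age-specific rate by interval width and survival:
  18: 1 × 0.029 × 0.9787 = 0.02838
  19: 1 × 0.035 × 0.9647 = 0.03376
  20: 1 × 0.038 × 0.9452 = 0.03592
  21: 1 × 0.040 × 0.9404 = 0.03762
  22: 1 × 0.041 × 0.9370 = 0.03842
  23: 1 × 0.040 × 0.9188 = 0.03675
  24: 1 × 0.040 × 0.8995 = 0.03598
  25: 1 × 0.039 × 0.8858 = 0.03455
  26: 1 × 0.037 × 0.8738 = 0.03233
Sum = 0.31371
NRR = 0.491 × 0.31371 = 0.15403
An NRR under 1 implies long-run decline under these rates.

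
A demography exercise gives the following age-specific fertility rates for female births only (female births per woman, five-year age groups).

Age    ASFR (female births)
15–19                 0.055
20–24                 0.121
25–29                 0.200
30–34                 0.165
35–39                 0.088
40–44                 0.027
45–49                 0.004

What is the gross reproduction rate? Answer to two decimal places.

Sum of female ASFRs = 0.055 + 0.121 + 0.200 + 0.165 + 0.088 + 0.027 + 0.004 = 0.660
GRR = 5 × 0.660 = 3.3

3.30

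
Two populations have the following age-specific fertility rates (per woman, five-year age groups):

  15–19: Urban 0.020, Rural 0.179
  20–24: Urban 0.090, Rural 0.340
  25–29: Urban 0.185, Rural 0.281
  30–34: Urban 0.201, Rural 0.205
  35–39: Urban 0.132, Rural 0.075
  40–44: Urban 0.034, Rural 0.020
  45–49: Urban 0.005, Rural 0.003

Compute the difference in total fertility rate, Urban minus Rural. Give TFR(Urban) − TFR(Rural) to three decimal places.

Urban:
  Sum of ASFRs = 0.020 + 0.090 + 0.185 + 0.201 + 0.132 + 0.034 + 0.005 = 0.667
  TFR = 5 × 0.667 = 3.335
Rural:
  Sum of ASFRs = 0.179 + 0.340 + 0.281 + 0.205 + 0.075 + 0.020 + 0.003 = 1.103
  TFR = 5 × 1.103 = 5.515
Difference = 3.335 − 5.515 = -2.18

-2.180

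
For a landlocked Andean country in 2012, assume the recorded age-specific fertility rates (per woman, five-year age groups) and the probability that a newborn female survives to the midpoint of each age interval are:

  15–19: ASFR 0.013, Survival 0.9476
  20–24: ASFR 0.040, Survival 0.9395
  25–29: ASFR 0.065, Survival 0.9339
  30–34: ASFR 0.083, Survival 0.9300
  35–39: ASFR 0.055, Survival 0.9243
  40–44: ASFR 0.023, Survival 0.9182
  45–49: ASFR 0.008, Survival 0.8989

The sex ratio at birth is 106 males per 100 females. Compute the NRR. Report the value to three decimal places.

Proportion female at birth = 100 / (100 + 106) = 0.48544.
Per-age-group product (5 × ASFR × survival probability):
  15–19: 5 × 0.013 × 0.9476 = 0.06159
  20–24: 5 × 0.040 × 0.9395 = 0.18790
  25–29: 5 × 0.065 × 0.9339 = 0.30352
  30–34: 5 × 0.083 × 0.9300 = 0.38595
  35–39: 5 × 0.055 × 0.9243 = 0.25418
  40–44: 5 × 0.023 × 0.9182 = 0.10559
  45–49: 5 × 0.008 × 0.8989 = 0.03596
Sum = 1.33469
NRR = 0.48544 × 1.33469 = 0.64791
With NRR below 1 the population is below replacement fertility.

0.648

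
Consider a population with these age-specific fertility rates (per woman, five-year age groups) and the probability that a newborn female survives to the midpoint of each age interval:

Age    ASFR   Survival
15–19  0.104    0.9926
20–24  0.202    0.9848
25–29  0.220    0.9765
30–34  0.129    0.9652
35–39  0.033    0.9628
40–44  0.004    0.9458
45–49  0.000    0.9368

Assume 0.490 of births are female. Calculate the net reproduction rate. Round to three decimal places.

1.659

Proportion female at birth = 0.490.
Weighting each age-specific rate by interval width and survival:
  15–19: 5 × 0.104 × 0.9926 = 0.51615
  20–24: 5 × 0.202 × 0.9848 = 0.99465
  25–29: 5 × 0.220 × 0.9765 = 1.07415
  30–34: 5 × 0.129 × 0.9652 = 0.62255
  35–39: 5 × 0.033 × 0.9628 = 0.15886
  40–44: 5 × 0.004 × 0.9458 = 0.01892
  45–49: 5 × 0.000 × 0.9368 = 0.00000
Sum = 3.38528
NRR = 0.490 × 3.38528 = 1.65879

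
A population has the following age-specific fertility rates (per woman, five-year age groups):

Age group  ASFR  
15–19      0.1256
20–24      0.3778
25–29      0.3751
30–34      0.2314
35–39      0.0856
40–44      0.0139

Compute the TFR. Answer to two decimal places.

6.05

Sum of ASFRs = 0.1256 + 0.3778 + 0.3751 + 0.2314 + 0.0856 + 0.0139 = 1.2094
TFR = 5 × 1.2094 = 6.047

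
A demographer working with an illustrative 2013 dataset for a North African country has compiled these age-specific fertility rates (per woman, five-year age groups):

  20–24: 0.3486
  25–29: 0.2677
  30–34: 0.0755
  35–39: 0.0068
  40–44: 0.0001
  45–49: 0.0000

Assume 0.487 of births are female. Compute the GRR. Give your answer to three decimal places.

Proportion female at birth = 0.487.
Sum of ASFRs = 0.3486 + 0.2677 + 0.0755 + 0.0068 + 0.0001 + 0.0000 = 0.6987
TFR = 5 × 0.6987 = 3.4935
GRR = 0.487 × 3.4935 = 1.70133

1.701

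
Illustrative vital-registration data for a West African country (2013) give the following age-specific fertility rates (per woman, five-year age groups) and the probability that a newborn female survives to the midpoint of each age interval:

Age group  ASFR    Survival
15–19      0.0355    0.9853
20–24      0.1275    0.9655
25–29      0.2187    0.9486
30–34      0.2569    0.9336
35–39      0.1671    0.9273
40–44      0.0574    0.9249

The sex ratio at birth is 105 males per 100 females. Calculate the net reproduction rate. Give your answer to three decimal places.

Proportion female at birth = 100 / (100 + 105) = 0.48780.
Weighting each age-specific rate by interval width and survival:
  15–19: 5 × 0.0355 × 0.9853 = 0.17489
  20–24: 5 × 0.1275 × 0.9655 = 0.61551
  25–29: 5 × 0.2187 × 0.9486 = 1.03729
  30–34: 5 × 0.2569 × 0.9336 = 1.19921
  35–39: 5 × 0.1671 × 0.9273 = 0.77476
  40–44: 5 × 0.0574 × 0.9249 = 0.26545
Sum = 4.06711
NRR = 0.48780 × 4.06711 = 1.98394
NRR > 1, so each generation more than replaces itself.

1.984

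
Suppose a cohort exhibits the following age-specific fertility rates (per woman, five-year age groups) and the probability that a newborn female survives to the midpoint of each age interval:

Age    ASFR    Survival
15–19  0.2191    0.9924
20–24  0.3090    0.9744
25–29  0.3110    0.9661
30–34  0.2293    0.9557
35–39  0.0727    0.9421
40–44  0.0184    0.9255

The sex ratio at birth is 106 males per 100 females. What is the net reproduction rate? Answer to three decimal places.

Proportion female at birth = 100 / (100 + 106) = 0.48544.
Each age group contributes 5 × ASFR × survival:
  15–19: 5 × 0.2191 × 0.9924 = 1.08717
  20–24: 5 × 0.3090 × 0.9744 = 1.50545
  25–29: 5 × 0.3110 × 0.9661 = 1.50229
  30–34: 5 × 0.2293 × 0.9557 = 1.09571
  35–39: 5 × 0.0727 × 0.9421 = 0.34245
  40–44: 5 × 0.0184 × 0.9255 = 0.08515
Sum = 5.61822
NRR = 0.48544 × 5.61822 = 2.72731

2.727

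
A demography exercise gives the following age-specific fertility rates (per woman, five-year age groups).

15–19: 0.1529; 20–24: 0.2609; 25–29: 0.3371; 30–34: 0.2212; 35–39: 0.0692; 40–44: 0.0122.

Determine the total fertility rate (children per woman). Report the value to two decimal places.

5.27

Sum of ASFRs = 0.1529 + 0.2609 + 0.3371 + 0.2212 + 0.0692 + 0.0122 = 1.0535
TFR = 5 × 1.0535 = 5.2675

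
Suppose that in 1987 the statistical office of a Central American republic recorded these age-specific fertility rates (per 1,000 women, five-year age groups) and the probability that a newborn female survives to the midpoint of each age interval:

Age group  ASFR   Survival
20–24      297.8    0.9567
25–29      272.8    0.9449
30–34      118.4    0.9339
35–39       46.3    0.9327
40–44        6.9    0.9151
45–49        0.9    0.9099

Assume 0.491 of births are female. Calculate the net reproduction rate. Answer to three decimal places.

1.727

Proportion female at birth = 0.491.
Weighting each age-specific rate by interval width and survival:
  20–24: 5 × 297.8/1000 × 0.9567 = 1.42453
  25–29: 5 × 272.8/1000 × 0.9449 = 1.28884
  30–34: 5 × 118.4/1000 × 0.9339 = 0.55287
  35–39: 5 × 46.3/1000 × 0.9327 = 0.21592
  40–44: 5 × 6.9/1000 × 0.9151 = 0.03157
  45–49: 5 × 0.9/1000 × 0.9099 = 0.00409
Sum = 3.51782
NRR = 0.491 × 3.51782 = 1.72725
NRR > 1, so each generation more than replaces itself.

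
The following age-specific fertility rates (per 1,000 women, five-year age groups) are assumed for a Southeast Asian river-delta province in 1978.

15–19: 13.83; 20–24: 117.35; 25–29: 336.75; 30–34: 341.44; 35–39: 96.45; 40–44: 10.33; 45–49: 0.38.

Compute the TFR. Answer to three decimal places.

4.583

Sum of ASFRs = 13.83 + 117.35 + 336.75 + 341.44 + 96.45 + 10.33 + 0.38 = 916.53
TFR = 5 × 916.53 / 1000 = 4.58265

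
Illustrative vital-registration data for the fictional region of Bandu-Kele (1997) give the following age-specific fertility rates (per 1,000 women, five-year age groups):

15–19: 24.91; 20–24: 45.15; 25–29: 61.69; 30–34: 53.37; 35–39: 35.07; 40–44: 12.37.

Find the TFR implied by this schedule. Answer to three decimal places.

Sum of ASFRs = 24.91 + 45.15 + 61.69 + 53.37 + 35.07 + 12.37 = 232.56
TFR = 5 × 232.56 / 1000 = 1.1628

1.163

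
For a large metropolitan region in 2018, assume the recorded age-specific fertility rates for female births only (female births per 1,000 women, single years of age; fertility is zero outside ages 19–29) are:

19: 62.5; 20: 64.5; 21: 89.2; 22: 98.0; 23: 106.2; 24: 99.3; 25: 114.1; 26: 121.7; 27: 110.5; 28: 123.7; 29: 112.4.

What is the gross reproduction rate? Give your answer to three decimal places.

Sum of female ASFRs = 62.5 + 64.5 + 89.2 + 98.0 + 106.2 + 99.3 + 114.1 + 121.7 + 110.5 + 123.7 + 112.4 = 1102.1
GRR = 1102.1 / 1000 = 1.1021

1.102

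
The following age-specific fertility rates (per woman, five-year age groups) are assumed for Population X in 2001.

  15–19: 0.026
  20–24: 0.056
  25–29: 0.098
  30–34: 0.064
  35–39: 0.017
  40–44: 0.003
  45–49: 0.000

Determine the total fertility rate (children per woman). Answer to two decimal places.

1.32

Sum of ASFRs = 0.026 + 0.056 + 0.098 + 0.064 + 0.017 + 0.003 + 0.000 = 0.264
TFR = 5 × 0.264 = 1.32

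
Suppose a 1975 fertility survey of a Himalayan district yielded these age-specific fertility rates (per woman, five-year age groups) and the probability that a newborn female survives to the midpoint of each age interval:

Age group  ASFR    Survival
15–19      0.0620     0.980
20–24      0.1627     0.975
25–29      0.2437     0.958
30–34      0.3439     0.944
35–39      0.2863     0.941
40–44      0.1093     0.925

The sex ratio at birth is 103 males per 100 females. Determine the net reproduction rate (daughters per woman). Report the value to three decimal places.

2.828

Proportion female at birth = 100 / (100 + 103) = 0.49261.
Per-age-group product (5 × ASFR × survival probability):
  15–19: 5 × 0.0620 × 0.980 = 0.30380
  20–24: 5 × 0.1627 × 0.975 = 0.79316
  25–29: 5 × 0.2437 × 0.958 = 1.16732
  30–34: 5 × 0.3439 × 0.944 = 1.62321
  35–39: 5 × 0.2863 × 0.941 = 1.34704
  40–44: 5 × 0.1093 × 0.925 = 0.50551
Sum = 5.74004
NRR = 0.49261 × 5.74004 = 2.82760
With NRR above 1 the population is above replacement fertility.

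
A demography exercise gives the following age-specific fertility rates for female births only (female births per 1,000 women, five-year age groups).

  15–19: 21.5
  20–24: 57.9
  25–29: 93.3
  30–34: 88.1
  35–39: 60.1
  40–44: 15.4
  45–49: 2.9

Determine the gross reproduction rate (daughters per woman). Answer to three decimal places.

1.696

Sum of female ASFRs = 21.5 + 57.9 + 93.3 + 88.1 + 60.1 + 15.4 + 2.9 = 339.2
GRR = 5 × 339.2 / 1000 = 1.696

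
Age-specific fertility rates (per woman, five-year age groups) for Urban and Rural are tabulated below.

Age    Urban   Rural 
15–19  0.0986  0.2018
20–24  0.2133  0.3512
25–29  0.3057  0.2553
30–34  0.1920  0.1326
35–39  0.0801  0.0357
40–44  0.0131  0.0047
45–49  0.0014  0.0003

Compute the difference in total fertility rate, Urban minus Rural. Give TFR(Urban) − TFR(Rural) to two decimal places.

Urban:
  Sum of ASFRs = 0.0986 + 0.2133 + 0.3057 + 0.1920 + 0.0801 + 0.0131 + 0.0014 = 0.9042
  TFR = 5 × 0.9042 = 4.521
Rural:
  Sum of ASFRs = 0.2018 + 0.3512 + 0.2553 + 0.1326 + 0.0357 + 0.0047 + 0.0003 = 0.9816
  TFR = 5 × 0.9816 = 4.908
Difference = 4.521 − 4.908 = -0.387

-0.39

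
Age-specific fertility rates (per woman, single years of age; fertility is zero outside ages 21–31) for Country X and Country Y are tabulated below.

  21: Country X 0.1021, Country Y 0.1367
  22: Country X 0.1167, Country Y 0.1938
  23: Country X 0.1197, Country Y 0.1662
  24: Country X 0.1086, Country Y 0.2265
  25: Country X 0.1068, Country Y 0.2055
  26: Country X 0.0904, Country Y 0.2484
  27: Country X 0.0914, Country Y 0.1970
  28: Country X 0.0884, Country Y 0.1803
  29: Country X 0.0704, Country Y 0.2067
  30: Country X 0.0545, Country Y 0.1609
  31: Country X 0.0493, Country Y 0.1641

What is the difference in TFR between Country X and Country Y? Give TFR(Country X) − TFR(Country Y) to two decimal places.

Country X:
  Sum of ASFRs = 0.1021 + 0.1167 + 0.1197 + 0.1086 + 0.1068 + 0.0904 + 0.0914 + 0.0884 + 0.0704 + 0.0545 + 0.0493 = 0.9983
  TFR = 0.9983
Country Y:
  Sum of ASFRs = 0.1367 + 0.1938 + 0.1662 + 0.2265 + 0.2055 + 0.2484 + 0.1970 + 0.1803 + 0.2067 + 0.1609 + 0.1641 = 2.0861
  TFR = 2.0861
Difference = 0.9983 − 2.0861 = -1.0878

-1.09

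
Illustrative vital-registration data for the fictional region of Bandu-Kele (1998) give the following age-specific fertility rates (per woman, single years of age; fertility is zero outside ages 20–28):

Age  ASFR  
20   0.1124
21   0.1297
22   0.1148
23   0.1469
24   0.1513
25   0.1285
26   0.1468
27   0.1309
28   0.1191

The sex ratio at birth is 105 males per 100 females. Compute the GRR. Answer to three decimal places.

Proportion female at birth = 100 / (100 + 105) = 0.48780.
Sum of ASFRs = 0.1124 + 0.1297 + 0.1148 + 0.1469 + 0.1513 + 0.1285 + 0.1468 + 0.1309 + 0.1191 = 1.1804
TFR = 1.1804
GRR = 0.48780 × 1.1804 = 0.57580

0.576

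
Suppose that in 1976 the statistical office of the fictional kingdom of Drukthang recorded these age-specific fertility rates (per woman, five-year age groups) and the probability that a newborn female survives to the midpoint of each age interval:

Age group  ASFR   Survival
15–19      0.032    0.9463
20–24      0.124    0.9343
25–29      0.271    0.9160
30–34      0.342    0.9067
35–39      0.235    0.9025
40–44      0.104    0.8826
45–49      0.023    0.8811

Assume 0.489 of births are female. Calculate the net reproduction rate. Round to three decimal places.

2.515

Proportion female at birth = 0.489.
Weighting each age-specific rate by interval width and survival:
  15–19: 5 × 0.032 × 0.9463 = 0.15141
  20–24: 5 × 0.124 × 0.9343 = 0.57927
  25–29: 5 × 0.271 × 0.9160 = 1.24118
  30–34: 5 × 0.342 × 0.9067 = 1.55046
  35–39: 5 × 0.235 × 0.9025 = 1.06044
  40–44: 5 × 0.104 × 0.8826 = 0.45895
  45–49: 5 × 0.023 × 0.8811 = 0.10133
Sum = 5.14304
NRR = 0.489 × 5.14304 = 2.51495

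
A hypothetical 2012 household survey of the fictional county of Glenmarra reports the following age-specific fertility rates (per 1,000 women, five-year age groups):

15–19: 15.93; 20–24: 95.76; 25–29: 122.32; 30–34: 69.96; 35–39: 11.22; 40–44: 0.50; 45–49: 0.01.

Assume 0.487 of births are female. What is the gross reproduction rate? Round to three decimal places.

Proportion female at birth = 0.487.
Sum of ASFRs = 15.93 + 95.76 + 122.32 + 69.96 + 11.22 + 0.50 + 0.01 = 315.70
TFR = 5 × 315.70 / 1000 = 1.5785
GRR = 0.487 × 1.5785 = 0.76873

0.769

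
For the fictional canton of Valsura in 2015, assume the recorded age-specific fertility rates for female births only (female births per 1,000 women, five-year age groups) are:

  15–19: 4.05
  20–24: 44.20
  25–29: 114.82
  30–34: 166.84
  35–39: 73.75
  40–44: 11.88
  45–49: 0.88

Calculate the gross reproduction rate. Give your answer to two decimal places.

2.08

Sum of female ASFRs = 4.05 + 44.20 + 114.82 + 166.84 + 73.75 + 11.88 + 0.88 = 416.42
GRR = 5 × 416.42 / 1000 = 2.0821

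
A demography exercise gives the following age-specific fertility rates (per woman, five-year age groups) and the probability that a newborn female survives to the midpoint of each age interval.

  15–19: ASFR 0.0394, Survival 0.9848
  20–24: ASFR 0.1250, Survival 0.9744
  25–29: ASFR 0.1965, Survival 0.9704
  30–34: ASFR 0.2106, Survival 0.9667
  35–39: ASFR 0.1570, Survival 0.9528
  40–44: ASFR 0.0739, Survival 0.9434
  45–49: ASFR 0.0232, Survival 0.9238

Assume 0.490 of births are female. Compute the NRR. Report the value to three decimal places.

Proportion female at birth = 0.490.
Each age group contributes 5 × ASFR × survival:
  15–19: 5 × 0.0394 × 0.9848 = 0.19401
  20–24: 5 × 0.1250 × 0.9744 = 0.60900
  25–29: 5 × 0.1965 × 0.9704 = 0.95342
  30–34: 5 × 0.2106 × 0.9667 = 1.01794
  35–39: 5 × 0.1570 × 0.9528 = 0.74795
  40–44: 5 × 0.0739 × 0.9434 = 0.34859
  45–49: 5 × 0.0232 × 0.9238 = 0.10716
Sum = 3.97807
NRR = 0.490 × 3.97807 = 1.94925

1.949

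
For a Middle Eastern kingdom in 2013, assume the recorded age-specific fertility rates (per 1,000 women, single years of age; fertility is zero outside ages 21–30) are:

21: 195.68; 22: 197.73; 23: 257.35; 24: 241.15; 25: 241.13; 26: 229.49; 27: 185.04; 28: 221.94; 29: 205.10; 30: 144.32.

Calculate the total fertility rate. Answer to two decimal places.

2.12

Sum of ASFRs = 195.68 + 197.73 + 257.35 + 241.15 + 241.13 + 229.49 + 185.04 + 221.94 + 205.10 + 144.32 = 2118.93
TFR = 2118.93 / 1000 = 2.11893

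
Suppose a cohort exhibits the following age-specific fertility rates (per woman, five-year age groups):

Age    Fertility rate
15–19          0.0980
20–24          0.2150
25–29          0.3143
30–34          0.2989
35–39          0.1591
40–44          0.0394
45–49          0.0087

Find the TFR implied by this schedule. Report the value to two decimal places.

5.67

Sum of ASFRs = 0.0980 + 0.2150 + 0.3143 + 0.2989 + 0.1591 + 0.0394 + 0.0087 = 1.1334
TFR = 5 × 1.1334 = 5.667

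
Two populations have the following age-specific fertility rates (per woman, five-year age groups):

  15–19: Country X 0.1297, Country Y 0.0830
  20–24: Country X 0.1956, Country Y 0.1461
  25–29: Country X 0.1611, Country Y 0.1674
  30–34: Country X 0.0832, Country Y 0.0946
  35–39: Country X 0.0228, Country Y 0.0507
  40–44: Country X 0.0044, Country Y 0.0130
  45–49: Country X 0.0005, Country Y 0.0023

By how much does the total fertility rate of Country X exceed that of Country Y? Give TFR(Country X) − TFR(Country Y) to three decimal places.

Country X:
  Sum of ASFRs = 0.1297 + 0.1956 + 0.1611 + 0.0832 + 0.0228 + 0.0044 + 0.0005 = 0.5973
  TFR = 5 × 0.5973 = 2.9865
Country Y:
  Sum of ASFRs = 0.0830 + 0.1461 + 0.1674 + 0.0946 + 0.0507 + 0.0130 + 0.0023 = 0.5571
  TFR = 5 × 0.5571 = 2.7855
Difference = 2.9865 − 2.7855 = 0.201

0.201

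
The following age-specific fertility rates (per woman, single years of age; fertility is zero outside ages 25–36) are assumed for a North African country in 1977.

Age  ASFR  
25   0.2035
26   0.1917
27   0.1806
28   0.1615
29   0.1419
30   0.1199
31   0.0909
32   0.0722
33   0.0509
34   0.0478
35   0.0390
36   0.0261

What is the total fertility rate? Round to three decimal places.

1.326

Sum of ASFRs = 0.2035 + 0.1917 + 0.1806 + 0.1615 + 0.1419 + 0.1199 + 0.0909 + 0.0722 + 0.0509 + 0.0478 + 0.0390 + 0.0261 = 1.3260
TFR = 1.326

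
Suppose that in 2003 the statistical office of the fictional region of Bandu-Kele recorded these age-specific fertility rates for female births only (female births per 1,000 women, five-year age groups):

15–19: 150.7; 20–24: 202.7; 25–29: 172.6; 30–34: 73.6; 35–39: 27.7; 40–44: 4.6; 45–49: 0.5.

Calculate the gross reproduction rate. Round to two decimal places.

Sum of female ASFRs = 150.7 + 202.7 + 172.6 + 73.6 + 27.7 + 4.6 + 0.5 = 632.4
GRR = 5 × 632.4 / 1000 = 3.162

3.16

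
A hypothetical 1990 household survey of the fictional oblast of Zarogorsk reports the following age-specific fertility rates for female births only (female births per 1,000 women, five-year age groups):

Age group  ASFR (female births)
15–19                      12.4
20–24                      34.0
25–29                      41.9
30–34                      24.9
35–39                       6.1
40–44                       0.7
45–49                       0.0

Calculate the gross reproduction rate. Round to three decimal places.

Sum of female ASFRs = 12.4 + 34.0 + 41.9 + 24.9 + 6.1 + 0.7 + 0.0 = 120.0
GRR = 5 × 120.0 / 1000 = 0.6

0.600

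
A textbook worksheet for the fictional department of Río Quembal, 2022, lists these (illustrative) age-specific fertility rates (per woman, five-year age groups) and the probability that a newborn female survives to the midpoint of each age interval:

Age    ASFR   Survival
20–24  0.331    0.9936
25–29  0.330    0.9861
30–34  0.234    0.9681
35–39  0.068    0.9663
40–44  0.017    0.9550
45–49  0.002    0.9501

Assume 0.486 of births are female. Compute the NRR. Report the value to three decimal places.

Proportion female at birth = 0.486.
Survival-weighted fertility by age (5·fₓ·Sₓ):
  20–24: 5 × 0.331 × 0.9936 = 1.64441
  25–29: 5 × 0.330 × 0.9861 = 1.62707
  30–34: 5 × 0.234 × 0.9681 = 1.13268
  35–39: 5 × 0.068 × 0.9663 = 0.32854
  40–44: 5 × 0.017 × 0.9550 = 0.08118
  45–49: 5 × 0.002 × 0.9501 = 0.00950
Sum = 4.82338
NRR = 0.486 × 4.82338 = 2.34416

2.344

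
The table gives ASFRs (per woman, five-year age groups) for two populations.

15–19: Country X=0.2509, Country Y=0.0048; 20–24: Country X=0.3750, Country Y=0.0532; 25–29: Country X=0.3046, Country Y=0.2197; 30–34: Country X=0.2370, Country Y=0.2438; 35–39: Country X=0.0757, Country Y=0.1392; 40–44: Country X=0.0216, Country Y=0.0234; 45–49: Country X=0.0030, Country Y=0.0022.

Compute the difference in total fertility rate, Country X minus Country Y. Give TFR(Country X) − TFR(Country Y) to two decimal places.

Country X:
  Sum of ASFRs = 0.2509 + 0.3750 + 0.3046 + 0.2370 + 0.0757 + 0.0216 + 0.0030 = 1.2678
  TFR = 5 × 1.2678 = 6.339
Country Y:
  Sum of ASFRs = 0.0048 + 0.0532 + 0.2197 + 0.2438 + 0.1392 + 0.0234 + 0.0022 = 0.6863
  TFR = 5 × 0.6863 = 3.4315
Difference = 6.339 − 3.4315 = 2.9075

2.91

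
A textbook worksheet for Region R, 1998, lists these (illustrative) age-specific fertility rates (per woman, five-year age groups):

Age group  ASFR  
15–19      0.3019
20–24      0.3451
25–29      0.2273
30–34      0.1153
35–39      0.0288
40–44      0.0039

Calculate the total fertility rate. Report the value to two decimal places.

5.11

Sum of ASFRs = 0.3019 + 0.3451 + 0.2273 + 0.1153 + 0.0288 + 0.0039 = 1.0223
TFR = 5 × 1.0223 = 5.1115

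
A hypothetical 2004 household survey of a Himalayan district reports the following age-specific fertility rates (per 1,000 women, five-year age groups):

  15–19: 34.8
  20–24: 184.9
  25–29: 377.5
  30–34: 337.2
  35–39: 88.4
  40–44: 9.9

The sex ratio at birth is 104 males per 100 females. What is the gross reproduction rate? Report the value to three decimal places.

2.531

Proportion female at birth = 100 / (100 + 104) = 0.49020.
Sum of ASFRs = 34.8 + 184.9 + 377.5 + 337.2 + 88.4 + 9.9 = 1032.7
TFR = 5 × 1032.7 / 1000 = 5.1635
GRR = 0.49020 × 5.1635 = 2.53115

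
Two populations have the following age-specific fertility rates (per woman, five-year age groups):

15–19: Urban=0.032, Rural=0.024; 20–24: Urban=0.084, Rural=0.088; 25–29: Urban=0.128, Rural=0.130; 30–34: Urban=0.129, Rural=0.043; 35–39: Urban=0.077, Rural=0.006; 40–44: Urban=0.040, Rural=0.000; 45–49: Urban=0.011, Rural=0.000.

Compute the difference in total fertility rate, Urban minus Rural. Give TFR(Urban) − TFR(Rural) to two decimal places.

Urban:
  Sum of ASFRs = 0.032 + 0.084 + 0.128 + 0.129 + 0.077 + 0.040 + 0.011 = 0.501
  TFR = 5 × 0.501 = 2.505
Rural:
  Sum of ASFRs = 0.024 + 0.088 + 0.130 + 0.043 + 0.006 + 0.000 + 0.000 = 0.291
  TFR = 5 × 0.291 = 1.455
Difference = 2.505 − 1.455 = 1.05

1.05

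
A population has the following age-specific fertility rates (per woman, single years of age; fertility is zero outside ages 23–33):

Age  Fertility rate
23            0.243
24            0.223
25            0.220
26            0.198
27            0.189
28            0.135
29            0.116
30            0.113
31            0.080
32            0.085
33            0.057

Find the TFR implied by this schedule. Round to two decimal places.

1.66

Sum of ASFRs = 0.243 + 0.223 + 0.220 + 0.198 + 0.189 + 0.135 + 0.116 + 0.113 + 0.080 + 0.085 + 0.057 = 1.659
TFR = 1.659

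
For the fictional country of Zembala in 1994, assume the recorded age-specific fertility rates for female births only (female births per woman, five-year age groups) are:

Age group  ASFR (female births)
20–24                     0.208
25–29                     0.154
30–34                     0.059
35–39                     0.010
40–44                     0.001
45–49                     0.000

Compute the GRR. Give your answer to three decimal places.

Sum of female ASFRs = 0.208 + 0.154 + 0.059 + 0.010 + 0.001 + 0.000 = 0.432
GRR = 5 × 0.432 = 2.16

2.160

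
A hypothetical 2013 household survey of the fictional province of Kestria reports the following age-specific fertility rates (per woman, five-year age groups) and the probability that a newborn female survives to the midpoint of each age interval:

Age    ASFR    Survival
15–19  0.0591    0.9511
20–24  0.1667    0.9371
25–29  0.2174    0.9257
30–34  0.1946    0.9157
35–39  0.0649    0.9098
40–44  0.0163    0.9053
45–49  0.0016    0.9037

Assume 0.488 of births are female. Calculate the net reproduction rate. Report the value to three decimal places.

Proportion female at birth = 0.488.
Weighting each age-specific rate by interval width and survival:
  15–19: 5 × 0.0591 × 0.9511 = 0.28105
  20–24: 5 × 0.1667 × 0.9371 = 0.78107
  25–29: 5 × 0.2174 × 0.9257 = 1.00624
  30–34: 5 × 0.1946 × 0.9157 = 0.89098
  35–39: 5 × 0.0649 × 0.9098 = 0.29523
  40–44: 5 × 0.0163 × 0.9053 = 0.07378
  45–49: 5 × 0.0016 × 0.9037 = 0.00723
Sum = 3.33558
NRR = 0.488 × 3.33558 = 1.62776
With NRR above 1 the population is above replacement fertility.

1.628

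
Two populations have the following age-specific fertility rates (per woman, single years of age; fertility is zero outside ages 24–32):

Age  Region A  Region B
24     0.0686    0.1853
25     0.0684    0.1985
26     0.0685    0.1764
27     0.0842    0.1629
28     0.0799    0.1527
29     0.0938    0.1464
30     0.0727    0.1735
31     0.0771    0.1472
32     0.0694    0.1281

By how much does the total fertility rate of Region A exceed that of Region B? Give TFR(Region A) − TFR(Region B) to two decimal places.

Region A:
  Sum of ASFRs = 0.0686 + 0.0684 + 0.0685 + 0.0842 + 0.0799 + 0.0938 + 0.0727 + 0.0771 + 0.0694 = 0.6826
  TFR = 0.6826
Region B:
  Sum of ASFRs = 0.1853 + 0.1985 + 0.1764 + 0.1629 + 0.1527 + 0.1464 + 0.1735 + 0.1472 + 0.1281 = 1.4710
  TFR = 1.471
Difference = 0.6826 − 1.471 = -0.7884

-0.79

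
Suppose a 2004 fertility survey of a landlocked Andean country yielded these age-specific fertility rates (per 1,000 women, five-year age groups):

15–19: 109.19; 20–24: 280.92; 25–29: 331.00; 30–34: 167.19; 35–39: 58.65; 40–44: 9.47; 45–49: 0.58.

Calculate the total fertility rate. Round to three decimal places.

4.785

Sum of ASFRs = 109.19 + 280.92 + 331.00 + 167.19 + 58.65 + 9.47 + 0.58 = 957.00
TFR = 5 × 957.00 / 1000 = 4.785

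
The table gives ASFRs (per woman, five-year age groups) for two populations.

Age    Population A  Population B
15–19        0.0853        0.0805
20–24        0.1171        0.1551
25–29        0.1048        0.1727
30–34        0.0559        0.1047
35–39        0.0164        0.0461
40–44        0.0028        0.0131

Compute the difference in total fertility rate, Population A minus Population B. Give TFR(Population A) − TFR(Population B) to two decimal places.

Population A:
  Sum of ASFRs = 0.0853 + 0.1171 + 0.1048 + 0.0559 + 0.0164 + 0.0028 = 0.3823
  TFR = 5 × 0.3823 = 1.9115
Population B:
  Sum of ASFRs = 0.0805 + 0.1551 + 0.1727 + 0.1047 + 0.0461 + 0.0131 = 0.5722
  TFR = 5 × 0.5722 = 2.861
Difference = 1.9115 − 2.861 = -0.9495

-0.95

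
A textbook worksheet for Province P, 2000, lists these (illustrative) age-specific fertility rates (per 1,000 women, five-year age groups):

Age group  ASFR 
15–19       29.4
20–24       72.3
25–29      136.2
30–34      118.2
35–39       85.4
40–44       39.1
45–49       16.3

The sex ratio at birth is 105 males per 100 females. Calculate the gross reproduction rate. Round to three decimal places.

1.212

Proportion female at birth = 100 / (100 + 105) = 0.48780.
Sum of ASFRs = 29.4 + 72.3 + 136.2 + 118.2 + 85.4 + 39.1 + 16.3 = 496.9
TFR = 5 × 496.9 / 1000 = 2.4845
GRR = 0.48780 × 2.4845 = 1.21194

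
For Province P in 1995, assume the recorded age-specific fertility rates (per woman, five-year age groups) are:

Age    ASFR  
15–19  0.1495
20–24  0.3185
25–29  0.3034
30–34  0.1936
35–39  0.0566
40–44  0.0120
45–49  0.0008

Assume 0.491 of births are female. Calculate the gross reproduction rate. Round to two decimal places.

2.54

Proportion female at birth = 0.491.
Sum of ASFRs = 0.1495 + 0.3185 + 0.3034 + 0.1936 + 0.0566 + 0.0120 + 0.0008 = 1.0344
TFR = 5 × 1.0344 = 5.172
GRR = 0.491 × 5.172 = 2.53945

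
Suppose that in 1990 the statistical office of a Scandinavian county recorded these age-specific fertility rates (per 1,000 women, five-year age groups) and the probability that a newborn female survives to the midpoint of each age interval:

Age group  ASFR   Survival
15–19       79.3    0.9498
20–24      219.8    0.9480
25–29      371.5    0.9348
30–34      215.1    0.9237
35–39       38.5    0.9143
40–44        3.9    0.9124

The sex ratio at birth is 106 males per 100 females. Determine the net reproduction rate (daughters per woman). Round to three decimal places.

Proportion female at birth = 100 / (100 + 106) = 0.48544.
Per-age-group product (5 × ASFR × survival probability):
  15–19: 5 × 79.3/1000 × 0.9498 = 0.37660
  20–24: 5 × 219.8/1000 × 0.9480 = 1.04185
  25–29: 5 × 371.5/1000 × 0.9348 = 1.73639
  30–34: 5 × 215.1/1000 × 0.9237 = 0.99344
  35–39: 5 × 38.5/1000 × 0.9143 = 0.17600
  40–44: 5 × 3.9/1000 × 0.9124 = 0.01779
Sum = 4.34207
NRR = 0.48544 × 4.34207 = 2.10781
With NRR above 1 the population is above replacement fertility.

2.108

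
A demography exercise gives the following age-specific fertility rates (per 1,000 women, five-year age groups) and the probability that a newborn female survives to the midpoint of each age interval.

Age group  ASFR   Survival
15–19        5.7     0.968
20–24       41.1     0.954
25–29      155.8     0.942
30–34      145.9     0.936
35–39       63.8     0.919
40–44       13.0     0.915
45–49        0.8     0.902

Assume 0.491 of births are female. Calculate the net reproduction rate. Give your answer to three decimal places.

0.980

Proportion female at birth = 0.491.
Survival-weighted fertility by age (5·fₓ·Sₓ):
  15–19: 5 × 5.7/1000 × 0.968 = 0.02759
  20–24: 5 × 41.1/1000 × 0.954 = 0.19605
  25–29: 5 × 155.8/1000 × 0.942 = 0.73382
  30–34: 5 × 145.9/1000 × 0.936 = 0.68281
  35–39: 5 × 63.8/1000 × 0.919 = 0.29316
  40–44: 5 × 13.0/1000 × 0.915 = 0.05948
  45–49: 5 × 0.8/1000 × 0.902 = 0.00361
Sum = 1.99652
NRR = 0.491 × 1.99652 = 0.98029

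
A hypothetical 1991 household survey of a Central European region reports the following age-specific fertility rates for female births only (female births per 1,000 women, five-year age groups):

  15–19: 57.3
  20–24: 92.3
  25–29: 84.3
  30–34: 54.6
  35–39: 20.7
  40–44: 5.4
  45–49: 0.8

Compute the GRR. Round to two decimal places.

Sum of female ASFRs = 57.3 + 92.3 + 84.3 + 54.6 + 20.7 + 5.4 + 0.8 = 315.4
GRR = 5 × 315.4 / 1000 = 1.577

1.58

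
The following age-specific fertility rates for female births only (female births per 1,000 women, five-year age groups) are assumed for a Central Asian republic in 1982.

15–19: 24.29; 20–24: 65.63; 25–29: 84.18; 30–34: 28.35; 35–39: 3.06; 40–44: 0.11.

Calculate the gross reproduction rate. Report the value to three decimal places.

Sum of female ASFRs = 24.29 + 65.63 + 84.18 + 28.35 + 3.06 + 0.11 = 205.62
GRR = 5 × 205.62 / 1000 = 1.0281

1.028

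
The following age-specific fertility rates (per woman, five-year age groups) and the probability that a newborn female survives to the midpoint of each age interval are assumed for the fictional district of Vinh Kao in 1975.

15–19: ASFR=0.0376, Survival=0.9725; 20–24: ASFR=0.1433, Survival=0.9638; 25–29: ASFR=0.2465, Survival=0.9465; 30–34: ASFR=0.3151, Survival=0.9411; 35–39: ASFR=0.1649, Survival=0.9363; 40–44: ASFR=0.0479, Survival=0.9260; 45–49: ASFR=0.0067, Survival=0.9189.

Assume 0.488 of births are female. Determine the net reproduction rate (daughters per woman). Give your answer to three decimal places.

Proportion female at birth = 0.488.
Survival-weighted fertility by age (5·fₓ·Sₓ):
  15–19: 5 × 0.0376 × 0.9725 = 0.18283
  20–24: 5 × 0.1433 × 0.9638 = 0.69056
  25–29: 5 × 0.2465 × 0.9465 = 1.16656
  30–34: 5 × 0.3151 × 0.9411 = 1.48270
  35–39: 5 × 0.1649 × 0.9363 = 0.77198
  40–44: 5 × 0.0479 × 0.9260 = 0.22178
  45–49: 5 × 0.0067 × 0.9189 = 0.03078
Sum = 4.54719
NRR = 0.488 × 4.54719 = 2.21903
NRR > 1, so each generation more than replaces itself.

2.219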